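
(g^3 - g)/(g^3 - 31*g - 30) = g*(g - 1)/(g^2 - g - 30)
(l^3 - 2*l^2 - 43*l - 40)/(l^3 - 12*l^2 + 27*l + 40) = (l + 5)/(l - 5)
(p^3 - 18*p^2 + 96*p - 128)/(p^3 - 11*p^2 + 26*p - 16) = (p - 8)/(p - 1)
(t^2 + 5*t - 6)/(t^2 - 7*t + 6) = (t + 6)/(t - 6)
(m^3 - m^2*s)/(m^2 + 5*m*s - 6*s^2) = m^2/(m + 6*s)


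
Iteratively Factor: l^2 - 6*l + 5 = (l - 5)*(l - 1)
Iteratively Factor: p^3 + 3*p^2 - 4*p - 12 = (p + 2)*(p^2 + p - 6) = (p + 2)*(p + 3)*(p - 2)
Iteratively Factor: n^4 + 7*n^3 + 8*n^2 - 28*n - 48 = (n + 3)*(n^3 + 4*n^2 - 4*n - 16) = (n + 3)*(n + 4)*(n^2 - 4) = (n + 2)*(n + 3)*(n + 4)*(n - 2)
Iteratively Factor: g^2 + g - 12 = (g + 4)*(g - 3)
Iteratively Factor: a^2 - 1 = (a + 1)*(a - 1)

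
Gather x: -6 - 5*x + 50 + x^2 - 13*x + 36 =x^2 - 18*x + 80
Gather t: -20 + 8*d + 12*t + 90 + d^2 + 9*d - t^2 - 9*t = d^2 + 17*d - t^2 + 3*t + 70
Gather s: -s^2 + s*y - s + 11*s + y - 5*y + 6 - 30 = -s^2 + s*(y + 10) - 4*y - 24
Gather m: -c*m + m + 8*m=m*(9 - c)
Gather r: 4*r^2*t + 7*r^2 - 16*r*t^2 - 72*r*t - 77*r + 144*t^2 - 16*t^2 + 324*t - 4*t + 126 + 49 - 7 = r^2*(4*t + 7) + r*(-16*t^2 - 72*t - 77) + 128*t^2 + 320*t + 168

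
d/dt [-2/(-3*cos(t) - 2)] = 6*sin(t)/(3*cos(t) + 2)^2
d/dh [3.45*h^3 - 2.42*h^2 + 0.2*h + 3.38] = 10.35*h^2 - 4.84*h + 0.2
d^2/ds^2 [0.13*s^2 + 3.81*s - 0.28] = 0.260000000000000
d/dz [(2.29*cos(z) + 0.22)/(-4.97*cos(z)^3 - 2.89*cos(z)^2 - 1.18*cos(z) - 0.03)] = -(22.7626*cos(z)^3 + 9.8983*cos(z)^2 + 1.2716*cos(z) + 0.190900000000003)*sin(z)/(4.97*cos(z)^3 + 2.89*cos(z)^2 + 1.18*cos(z) + 0.03)^2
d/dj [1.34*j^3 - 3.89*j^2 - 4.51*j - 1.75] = 4.02*j^2 - 7.78*j - 4.51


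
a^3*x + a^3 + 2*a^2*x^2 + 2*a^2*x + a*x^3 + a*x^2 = (a + x)^2*(a*x + a)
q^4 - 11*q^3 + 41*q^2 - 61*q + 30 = (q - 5)*(q - 3)*(q - 2)*(q - 1)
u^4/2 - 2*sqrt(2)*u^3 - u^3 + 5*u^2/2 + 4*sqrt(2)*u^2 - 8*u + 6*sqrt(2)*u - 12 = (u/2 + 1/2)*(u - 3)*(u - 2*sqrt(2))^2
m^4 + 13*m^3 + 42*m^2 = m^2*(m + 6)*(m + 7)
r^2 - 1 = (r - 1)*(r + 1)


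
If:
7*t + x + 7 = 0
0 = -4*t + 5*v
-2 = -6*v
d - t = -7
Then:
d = -79/12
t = 5/12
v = 1/3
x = -119/12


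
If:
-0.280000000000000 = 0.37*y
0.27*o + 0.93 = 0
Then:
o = -3.44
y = -0.76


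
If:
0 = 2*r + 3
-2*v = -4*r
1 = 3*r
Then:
No Solution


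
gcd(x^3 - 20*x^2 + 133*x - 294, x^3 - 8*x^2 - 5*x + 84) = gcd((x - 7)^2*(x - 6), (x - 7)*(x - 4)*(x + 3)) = x - 7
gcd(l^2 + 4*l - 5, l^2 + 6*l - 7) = l - 1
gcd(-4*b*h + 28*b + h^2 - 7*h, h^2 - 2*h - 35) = h - 7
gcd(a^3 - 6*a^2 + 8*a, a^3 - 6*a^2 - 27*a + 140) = a - 4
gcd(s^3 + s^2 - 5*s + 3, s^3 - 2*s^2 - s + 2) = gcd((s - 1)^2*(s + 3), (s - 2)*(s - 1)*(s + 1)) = s - 1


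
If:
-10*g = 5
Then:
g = -1/2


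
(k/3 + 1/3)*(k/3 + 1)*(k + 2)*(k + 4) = k^4/9 + 10*k^3/9 + 35*k^2/9 + 50*k/9 + 8/3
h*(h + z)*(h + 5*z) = h^3 + 6*h^2*z + 5*h*z^2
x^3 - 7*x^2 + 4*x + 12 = (x - 6)*(x - 2)*(x + 1)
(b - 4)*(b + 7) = b^2 + 3*b - 28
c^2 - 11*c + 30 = (c - 6)*(c - 5)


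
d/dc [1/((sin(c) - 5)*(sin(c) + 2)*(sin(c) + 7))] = (-3*sin(c)^2 - 8*sin(c) + 31)*cos(c)/((sin(c) - 5)^2*(sin(c) + 2)^2*(sin(c) + 7)^2)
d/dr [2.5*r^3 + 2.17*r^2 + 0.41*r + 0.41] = 7.5*r^2 + 4.34*r + 0.41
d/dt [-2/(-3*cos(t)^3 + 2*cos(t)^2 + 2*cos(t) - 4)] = 2*(9*cos(t)^2 - 4*cos(t) - 2)*sin(t)/(-cos(t)/4 + cos(2*t) - 3*cos(3*t)/4 - 3)^2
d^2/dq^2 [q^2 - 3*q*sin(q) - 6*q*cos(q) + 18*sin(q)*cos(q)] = 3*q*sin(q) + 6*q*cos(q) + 12*sin(q) - 36*sin(2*q) - 6*cos(q) + 2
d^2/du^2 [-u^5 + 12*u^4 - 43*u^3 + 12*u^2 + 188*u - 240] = -20*u^3 + 144*u^2 - 258*u + 24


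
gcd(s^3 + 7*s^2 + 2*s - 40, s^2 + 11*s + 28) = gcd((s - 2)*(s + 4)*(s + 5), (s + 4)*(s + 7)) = s + 4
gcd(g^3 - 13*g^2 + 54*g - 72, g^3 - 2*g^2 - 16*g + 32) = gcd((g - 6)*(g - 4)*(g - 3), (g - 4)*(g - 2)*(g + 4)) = g - 4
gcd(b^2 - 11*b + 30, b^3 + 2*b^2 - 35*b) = b - 5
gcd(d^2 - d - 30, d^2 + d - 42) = d - 6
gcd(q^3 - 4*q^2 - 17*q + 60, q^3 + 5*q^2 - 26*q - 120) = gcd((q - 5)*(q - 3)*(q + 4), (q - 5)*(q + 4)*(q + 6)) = q^2 - q - 20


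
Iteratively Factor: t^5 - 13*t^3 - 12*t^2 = (t + 1)*(t^4 - t^3 - 12*t^2) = (t + 1)*(t + 3)*(t^3 - 4*t^2) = t*(t + 1)*(t + 3)*(t^2 - 4*t) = t^2*(t + 1)*(t + 3)*(t - 4)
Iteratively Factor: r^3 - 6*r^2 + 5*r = (r - 1)*(r^2 - 5*r) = r*(r - 1)*(r - 5)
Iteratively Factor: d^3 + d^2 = (d)*(d^2 + d) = d*(d + 1)*(d)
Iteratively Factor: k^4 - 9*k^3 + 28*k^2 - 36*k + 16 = (k - 2)*(k^3 - 7*k^2 + 14*k - 8) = (k - 2)^2*(k^2 - 5*k + 4) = (k - 2)^2*(k - 1)*(k - 4)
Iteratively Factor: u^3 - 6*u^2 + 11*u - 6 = (u - 1)*(u^2 - 5*u + 6) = (u - 2)*(u - 1)*(u - 3)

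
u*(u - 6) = u^2 - 6*u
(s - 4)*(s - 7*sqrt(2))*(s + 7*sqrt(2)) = s^3 - 4*s^2 - 98*s + 392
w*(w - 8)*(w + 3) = w^3 - 5*w^2 - 24*w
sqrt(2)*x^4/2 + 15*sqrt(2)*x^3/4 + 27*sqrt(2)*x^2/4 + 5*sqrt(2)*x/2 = x*(x + 1/2)*(x + 5)*(sqrt(2)*x/2 + sqrt(2))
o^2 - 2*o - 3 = (o - 3)*(o + 1)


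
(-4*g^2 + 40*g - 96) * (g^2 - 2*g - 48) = -4*g^4 + 48*g^3 + 16*g^2 - 1728*g + 4608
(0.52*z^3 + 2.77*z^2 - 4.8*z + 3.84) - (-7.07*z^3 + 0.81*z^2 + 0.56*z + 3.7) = 7.59*z^3 + 1.96*z^2 - 5.36*z + 0.14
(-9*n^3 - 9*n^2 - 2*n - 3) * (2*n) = -18*n^4 - 18*n^3 - 4*n^2 - 6*n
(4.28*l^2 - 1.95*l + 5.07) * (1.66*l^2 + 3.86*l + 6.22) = 7.1048*l^4 + 13.2838*l^3 + 27.5108*l^2 + 7.4412*l + 31.5354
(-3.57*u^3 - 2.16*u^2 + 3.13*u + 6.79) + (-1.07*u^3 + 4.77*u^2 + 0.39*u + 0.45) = -4.64*u^3 + 2.61*u^2 + 3.52*u + 7.24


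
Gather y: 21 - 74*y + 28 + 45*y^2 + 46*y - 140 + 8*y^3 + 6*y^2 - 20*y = 8*y^3 + 51*y^2 - 48*y - 91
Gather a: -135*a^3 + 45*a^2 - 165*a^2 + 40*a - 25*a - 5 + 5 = -135*a^3 - 120*a^2 + 15*a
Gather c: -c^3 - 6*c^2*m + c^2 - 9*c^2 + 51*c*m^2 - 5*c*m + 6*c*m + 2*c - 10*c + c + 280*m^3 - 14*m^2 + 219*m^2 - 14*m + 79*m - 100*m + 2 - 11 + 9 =-c^3 + c^2*(-6*m - 8) + c*(51*m^2 + m - 7) + 280*m^3 + 205*m^2 - 35*m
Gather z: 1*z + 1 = z + 1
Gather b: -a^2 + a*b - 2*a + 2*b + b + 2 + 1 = -a^2 - 2*a + b*(a + 3) + 3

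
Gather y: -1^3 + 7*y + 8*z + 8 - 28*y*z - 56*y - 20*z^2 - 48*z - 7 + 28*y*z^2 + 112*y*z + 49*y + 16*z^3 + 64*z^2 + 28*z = y*(28*z^2 + 84*z) + 16*z^3 + 44*z^2 - 12*z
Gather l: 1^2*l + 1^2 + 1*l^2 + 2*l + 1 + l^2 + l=2*l^2 + 4*l + 2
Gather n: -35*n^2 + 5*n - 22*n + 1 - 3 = -35*n^2 - 17*n - 2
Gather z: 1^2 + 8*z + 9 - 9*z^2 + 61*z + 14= -9*z^2 + 69*z + 24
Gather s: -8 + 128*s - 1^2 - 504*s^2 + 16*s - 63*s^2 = -567*s^2 + 144*s - 9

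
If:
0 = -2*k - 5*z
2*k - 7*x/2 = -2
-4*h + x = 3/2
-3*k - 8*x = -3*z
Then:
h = -753/2456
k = -160/307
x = 84/307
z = 64/307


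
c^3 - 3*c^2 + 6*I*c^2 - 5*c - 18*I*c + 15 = (c - 3)*(c + I)*(c + 5*I)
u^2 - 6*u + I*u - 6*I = (u - 6)*(u + I)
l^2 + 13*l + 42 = (l + 6)*(l + 7)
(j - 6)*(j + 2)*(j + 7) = j^3 + 3*j^2 - 40*j - 84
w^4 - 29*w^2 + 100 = (w - 5)*(w - 2)*(w + 2)*(w + 5)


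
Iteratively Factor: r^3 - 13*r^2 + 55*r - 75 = (r - 5)*(r^2 - 8*r + 15) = (r - 5)*(r - 3)*(r - 5)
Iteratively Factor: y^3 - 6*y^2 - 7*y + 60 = (y - 4)*(y^2 - 2*y - 15) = (y - 5)*(y - 4)*(y + 3)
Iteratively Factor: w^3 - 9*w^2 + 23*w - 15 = (w - 1)*(w^2 - 8*w + 15) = (w - 3)*(w - 1)*(w - 5)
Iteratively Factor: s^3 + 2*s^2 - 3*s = (s + 3)*(s^2 - s) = (s - 1)*(s + 3)*(s)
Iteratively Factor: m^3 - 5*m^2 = (m - 5)*(m^2) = m*(m - 5)*(m)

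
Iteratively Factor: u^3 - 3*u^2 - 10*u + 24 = (u + 3)*(u^2 - 6*u + 8) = (u - 4)*(u + 3)*(u - 2)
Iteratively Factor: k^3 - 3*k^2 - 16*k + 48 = (k + 4)*(k^2 - 7*k + 12) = (k - 4)*(k + 4)*(k - 3)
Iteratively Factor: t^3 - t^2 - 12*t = (t + 3)*(t^2 - 4*t) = t*(t + 3)*(t - 4)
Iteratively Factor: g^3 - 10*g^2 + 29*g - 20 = (g - 5)*(g^2 - 5*g + 4) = (g - 5)*(g - 1)*(g - 4)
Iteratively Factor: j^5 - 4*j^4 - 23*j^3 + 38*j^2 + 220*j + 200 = (j + 2)*(j^4 - 6*j^3 - 11*j^2 + 60*j + 100) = (j - 5)*(j + 2)*(j^3 - j^2 - 16*j - 20) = (j - 5)*(j + 2)^2*(j^2 - 3*j - 10) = (j - 5)*(j + 2)^3*(j - 5)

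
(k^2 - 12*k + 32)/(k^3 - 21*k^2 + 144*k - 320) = (k - 4)/(k^2 - 13*k + 40)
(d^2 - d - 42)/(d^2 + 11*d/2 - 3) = 2*(d - 7)/(2*d - 1)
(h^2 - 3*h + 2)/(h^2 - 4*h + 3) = (h - 2)/(h - 3)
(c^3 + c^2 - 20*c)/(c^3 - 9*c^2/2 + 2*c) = 2*(c + 5)/(2*c - 1)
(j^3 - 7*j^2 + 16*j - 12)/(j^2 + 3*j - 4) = (j^3 - 7*j^2 + 16*j - 12)/(j^2 + 3*j - 4)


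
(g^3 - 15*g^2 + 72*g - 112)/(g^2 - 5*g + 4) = (g^2 - 11*g + 28)/(g - 1)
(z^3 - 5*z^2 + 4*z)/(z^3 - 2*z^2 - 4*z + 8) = z*(z^2 - 5*z + 4)/(z^3 - 2*z^2 - 4*z + 8)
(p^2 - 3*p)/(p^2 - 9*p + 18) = p/(p - 6)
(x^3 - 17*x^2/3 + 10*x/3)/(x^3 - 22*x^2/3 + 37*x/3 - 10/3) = x*(3*x - 2)/(3*x^2 - 7*x + 2)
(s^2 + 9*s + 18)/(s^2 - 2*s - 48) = (s + 3)/(s - 8)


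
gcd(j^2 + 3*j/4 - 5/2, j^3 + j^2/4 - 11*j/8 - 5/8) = j - 5/4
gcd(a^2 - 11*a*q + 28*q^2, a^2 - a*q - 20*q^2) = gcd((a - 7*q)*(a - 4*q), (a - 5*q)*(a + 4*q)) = 1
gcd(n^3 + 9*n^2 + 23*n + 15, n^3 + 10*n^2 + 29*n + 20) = n^2 + 6*n + 5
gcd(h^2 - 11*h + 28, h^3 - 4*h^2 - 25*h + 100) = h - 4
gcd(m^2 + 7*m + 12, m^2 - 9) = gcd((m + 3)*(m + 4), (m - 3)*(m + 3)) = m + 3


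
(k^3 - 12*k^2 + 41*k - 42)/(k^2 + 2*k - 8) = (k^2 - 10*k + 21)/(k + 4)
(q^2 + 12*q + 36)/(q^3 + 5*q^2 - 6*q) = (q + 6)/(q*(q - 1))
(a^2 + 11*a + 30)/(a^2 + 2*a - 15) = (a + 6)/(a - 3)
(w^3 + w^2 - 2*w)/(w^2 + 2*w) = w - 1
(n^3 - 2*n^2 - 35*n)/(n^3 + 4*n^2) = (n^2 - 2*n - 35)/(n*(n + 4))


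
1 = 1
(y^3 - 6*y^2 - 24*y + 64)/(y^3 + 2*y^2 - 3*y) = (y^3 - 6*y^2 - 24*y + 64)/(y*(y^2 + 2*y - 3))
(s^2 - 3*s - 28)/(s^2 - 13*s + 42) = (s + 4)/(s - 6)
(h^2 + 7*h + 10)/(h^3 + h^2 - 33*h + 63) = (h^2 + 7*h + 10)/(h^3 + h^2 - 33*h + 63)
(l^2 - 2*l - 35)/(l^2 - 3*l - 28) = (l + 5)/(l + 4)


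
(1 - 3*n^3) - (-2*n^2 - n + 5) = -3*n^3 + 2*n^2 + n - 4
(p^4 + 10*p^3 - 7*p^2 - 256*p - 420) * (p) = p^5 + 10*p^4 - 7*p^3 - 256*p^2 - 420*p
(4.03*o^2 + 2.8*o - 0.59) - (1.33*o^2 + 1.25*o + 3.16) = 2.7*o^2 + 1.55*o - 3.75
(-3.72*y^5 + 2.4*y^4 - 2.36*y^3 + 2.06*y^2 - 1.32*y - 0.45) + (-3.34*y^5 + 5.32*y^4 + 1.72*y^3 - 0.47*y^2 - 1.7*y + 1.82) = -7.06*y^5 + 7.72*y^4 - 0.64*y^3 + 1.59*y^2 - 3.02*y + 1.37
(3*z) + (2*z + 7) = 5*z + 7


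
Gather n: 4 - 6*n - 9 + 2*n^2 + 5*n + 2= 2*n^2 - n - 3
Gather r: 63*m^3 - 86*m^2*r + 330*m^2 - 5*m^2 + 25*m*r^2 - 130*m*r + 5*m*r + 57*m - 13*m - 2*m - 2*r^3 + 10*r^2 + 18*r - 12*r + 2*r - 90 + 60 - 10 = 63*m^3 + 325*m^2 + 42*m - 2*r^3 + r^2*(25*m + 10) + r*(-86*m^2 - 125*m + 8) - 40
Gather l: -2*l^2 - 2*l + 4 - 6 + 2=-2*l^2 - 2*l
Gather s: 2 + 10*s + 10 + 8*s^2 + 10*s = 8*s^2 + 20*s + 12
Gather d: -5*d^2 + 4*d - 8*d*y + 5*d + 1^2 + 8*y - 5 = -5*d^2 + d*(9 - 8*y) + 8*y - 4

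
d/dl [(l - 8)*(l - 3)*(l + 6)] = 3*l^2 - 10*l - 42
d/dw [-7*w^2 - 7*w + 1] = -14*w - 7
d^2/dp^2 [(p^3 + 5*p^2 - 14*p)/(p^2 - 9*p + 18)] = 4*(47*p^3 - 378*p^2 + 864*p - 324)/(p^6 - 27*p^5 + 297*p^4 - 1701*p^3 + 5346*p^2 - 8748*p + 5832)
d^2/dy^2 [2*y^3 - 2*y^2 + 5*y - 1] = 12*y - 4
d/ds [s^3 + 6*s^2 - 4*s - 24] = 3*s^2 + 12*s - 4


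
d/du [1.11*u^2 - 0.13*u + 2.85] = 2.22*u - 0.13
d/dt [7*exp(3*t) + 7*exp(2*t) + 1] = (21*exp(t) + 14)*exp(2*t)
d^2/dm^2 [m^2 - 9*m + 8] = 2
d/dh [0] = 0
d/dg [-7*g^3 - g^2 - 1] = g*(-21*g - 2)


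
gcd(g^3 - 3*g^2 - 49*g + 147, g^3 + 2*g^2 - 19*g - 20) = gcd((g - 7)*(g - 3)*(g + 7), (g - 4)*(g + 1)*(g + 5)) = 1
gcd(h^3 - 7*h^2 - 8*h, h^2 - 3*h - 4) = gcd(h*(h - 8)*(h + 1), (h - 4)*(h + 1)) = h + 1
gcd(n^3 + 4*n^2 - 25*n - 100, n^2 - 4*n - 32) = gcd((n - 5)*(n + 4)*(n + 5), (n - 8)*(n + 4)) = n + 4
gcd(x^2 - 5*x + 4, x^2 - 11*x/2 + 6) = x - 4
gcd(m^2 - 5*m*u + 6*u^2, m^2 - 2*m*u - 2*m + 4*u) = -m + 2*u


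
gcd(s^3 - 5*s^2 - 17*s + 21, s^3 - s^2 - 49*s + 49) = s^2 - 8*s + 7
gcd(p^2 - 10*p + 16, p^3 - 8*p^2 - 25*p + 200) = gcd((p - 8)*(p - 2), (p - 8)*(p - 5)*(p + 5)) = p - 8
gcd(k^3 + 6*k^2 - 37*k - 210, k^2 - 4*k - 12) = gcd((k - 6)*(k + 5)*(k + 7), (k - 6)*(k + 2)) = k - 6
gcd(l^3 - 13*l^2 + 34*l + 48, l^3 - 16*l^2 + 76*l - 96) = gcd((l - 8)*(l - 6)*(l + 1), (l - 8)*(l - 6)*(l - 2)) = l^2 - 14*l + 48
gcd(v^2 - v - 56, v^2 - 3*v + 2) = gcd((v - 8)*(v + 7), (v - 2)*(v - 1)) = 1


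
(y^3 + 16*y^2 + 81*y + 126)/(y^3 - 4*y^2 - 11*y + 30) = (y^2 + 13*y + 42)/(y^2 - 7*y + 10)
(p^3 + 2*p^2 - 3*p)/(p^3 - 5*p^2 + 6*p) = (p^2 + 2*p - 3)/(p^2 - 5*p + 6)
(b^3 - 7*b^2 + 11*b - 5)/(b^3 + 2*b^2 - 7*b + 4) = (b - 5)/(b + 4)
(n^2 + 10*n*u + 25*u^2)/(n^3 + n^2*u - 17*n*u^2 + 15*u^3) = (n + 5*u)/(n^2 - 4*n*u + 3*u^2)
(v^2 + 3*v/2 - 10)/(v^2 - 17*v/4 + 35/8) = 4*(v + 4)/(4*v - 7)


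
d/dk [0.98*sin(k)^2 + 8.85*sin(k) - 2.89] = (1.96*sin(k) + 8.85)*cos(k)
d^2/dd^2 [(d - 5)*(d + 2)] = 2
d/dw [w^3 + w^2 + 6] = w*(3*w + 2)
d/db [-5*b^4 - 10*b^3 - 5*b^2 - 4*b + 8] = -20*b^3 - 30*b^2 - 10*b - 4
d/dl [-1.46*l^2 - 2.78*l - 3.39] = -2.92*l - 2.78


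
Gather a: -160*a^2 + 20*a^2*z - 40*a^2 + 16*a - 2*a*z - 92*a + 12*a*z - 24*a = a^2*(20*z - 200) + a*(10*z - 100)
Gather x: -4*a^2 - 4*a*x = -4*a^2 - 4*a*x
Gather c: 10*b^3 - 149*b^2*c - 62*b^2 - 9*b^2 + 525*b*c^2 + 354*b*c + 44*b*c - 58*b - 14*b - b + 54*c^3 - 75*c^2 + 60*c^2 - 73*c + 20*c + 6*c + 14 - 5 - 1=10*b^3 - 71*b^2 - 73*b + 54*c^3 + c^2*(525*b - 15) + c*(-149*b^2 + 398*b - 47) + 8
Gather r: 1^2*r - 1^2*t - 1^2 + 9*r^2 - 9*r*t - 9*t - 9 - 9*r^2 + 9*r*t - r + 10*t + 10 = 0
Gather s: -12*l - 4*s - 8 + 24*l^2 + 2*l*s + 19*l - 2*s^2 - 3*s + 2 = 24*l^2 + 7*l - 2*s^2 + s*(2*l - 7) - 6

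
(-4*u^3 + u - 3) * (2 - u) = 4*u^4 - 8*u^3 - u^2 + 5*u - 6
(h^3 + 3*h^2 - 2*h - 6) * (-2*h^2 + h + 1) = -2*h^5 - 5*h^4 + 8*h^3 + 13*h^2 - 8*h - 6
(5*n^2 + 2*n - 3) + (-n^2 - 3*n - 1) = 4*n^2 - n - 4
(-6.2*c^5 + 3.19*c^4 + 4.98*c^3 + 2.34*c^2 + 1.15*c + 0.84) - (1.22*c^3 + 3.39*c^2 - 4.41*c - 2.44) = -6.2*c^5 + 3.19*c^4 + 3.76*c^3 - 1.05*c^2 + 5.56*c + 3.28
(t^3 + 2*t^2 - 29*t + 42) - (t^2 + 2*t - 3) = t^3 + t^2 - 31*t + 45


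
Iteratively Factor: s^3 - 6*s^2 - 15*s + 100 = (s - 5)*(s^2 - s - 20) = (s - 5)*(s + 4)*(s - 5)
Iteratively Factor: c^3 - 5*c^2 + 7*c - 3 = (c - 1)*(c^2 - 4*c + 3) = (c - 1)^2*(c - 3)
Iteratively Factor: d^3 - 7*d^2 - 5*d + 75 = (d - 5)*(d^2 - 2*d - 15) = (d - 5)^2*(d + 3)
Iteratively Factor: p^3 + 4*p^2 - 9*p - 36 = (p - 3)*(p^2 + 7*p + 12) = (p - 3)*(p + 4)*(p + 3)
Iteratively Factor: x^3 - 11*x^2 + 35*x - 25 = (x - 5)*(x^2 - 6*x + 5) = (x - 5)^2*(x - 1)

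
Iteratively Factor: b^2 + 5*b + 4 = (b + 4)*(b + 1)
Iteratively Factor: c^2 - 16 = (c - 4)*(c + 4)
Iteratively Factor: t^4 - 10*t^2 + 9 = (t - 3)*(t^3 + 3*t^2 - t - 3) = (t - 3)*(t + 1)*(t^2 + 2*t - 3) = (t - 3)*(t + 1)*(t + 3)*(t - 1)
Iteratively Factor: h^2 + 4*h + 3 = (h + 3)*(h + 1)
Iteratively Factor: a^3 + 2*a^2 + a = (a + 1)*(a^2 + a) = (a + 1)^2*(a)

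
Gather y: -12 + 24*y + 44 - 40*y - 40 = -16*y - 8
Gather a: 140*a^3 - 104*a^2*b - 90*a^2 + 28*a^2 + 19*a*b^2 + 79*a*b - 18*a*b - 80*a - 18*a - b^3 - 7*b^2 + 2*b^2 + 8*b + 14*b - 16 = 140*a^3 + a^2*(-104*b - 62) + a*(19*b^2 + 61*b - 98) - b^3 - 5*b^2 + 22*b - 16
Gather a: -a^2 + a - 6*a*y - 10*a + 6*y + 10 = -a^2 + a*(-6*y - 9) + 6*y + 10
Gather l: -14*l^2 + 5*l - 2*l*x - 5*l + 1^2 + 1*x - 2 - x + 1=-14*l^2 - 2*l*x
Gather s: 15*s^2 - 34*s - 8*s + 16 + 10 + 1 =15*s^2 - 42*s + 27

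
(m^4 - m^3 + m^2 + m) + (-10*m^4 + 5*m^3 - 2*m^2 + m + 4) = -9*m^4 + 4*m^3 - m^2 + 2*m + 4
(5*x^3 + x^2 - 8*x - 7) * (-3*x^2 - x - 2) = -15*x^5 - 8*x^4 + 13*x^3 + 27*x^2 + 23*x + 14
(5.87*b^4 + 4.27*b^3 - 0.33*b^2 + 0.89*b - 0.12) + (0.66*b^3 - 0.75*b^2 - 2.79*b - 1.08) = 5.87*b^4 + 4.93*b^3 - 1.08*b^2 - 1.9*b - 1.2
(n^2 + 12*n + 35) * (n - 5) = n^3 + 7*n^2 - 25*n - 175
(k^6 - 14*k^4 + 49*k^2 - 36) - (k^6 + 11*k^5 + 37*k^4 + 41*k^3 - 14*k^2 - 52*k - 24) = -11*k^5 - 51*k^4 - 41*k^3 + 63*k^2 + 52*k - 12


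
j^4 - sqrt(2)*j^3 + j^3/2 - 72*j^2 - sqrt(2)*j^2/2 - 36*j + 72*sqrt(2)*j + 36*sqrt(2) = (j + 1/2)*(j - 6*sqrt(2))*(j - sqrt(2))*(j + 6*sqrt(2))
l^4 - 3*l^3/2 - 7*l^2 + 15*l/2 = l*(l - 3)*(l - 1)*(l + 5/2)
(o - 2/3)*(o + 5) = o^2 + 13*o/3 - 10/3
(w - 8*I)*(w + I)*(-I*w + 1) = -I*w^3 - 6*w^2 - 15*I*w + 8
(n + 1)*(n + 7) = n^2 + 8*n + 7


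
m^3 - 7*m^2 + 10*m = m*(m - 5)*(m - 2)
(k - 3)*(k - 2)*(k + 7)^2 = k^4 + 9*k^3 - 15*k^2 - 161*k + 294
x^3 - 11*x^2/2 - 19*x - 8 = (x - 8)*(x + 1/2)*(x + 2)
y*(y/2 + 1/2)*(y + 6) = y^3/2 + 7*y^2/2 + 3*y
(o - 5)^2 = o^2 - 10*o + 25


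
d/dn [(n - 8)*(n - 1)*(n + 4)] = 3*n^2 - 10*n - 28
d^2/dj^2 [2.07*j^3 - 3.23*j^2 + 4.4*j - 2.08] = 12.42*j - 6.46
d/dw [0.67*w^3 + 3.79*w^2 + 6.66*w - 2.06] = 2.01*w^2 + 7.58*w + 6.66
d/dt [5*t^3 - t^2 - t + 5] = 15*t^2 - 2*t - 1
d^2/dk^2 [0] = 0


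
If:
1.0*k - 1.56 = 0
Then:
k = 1.56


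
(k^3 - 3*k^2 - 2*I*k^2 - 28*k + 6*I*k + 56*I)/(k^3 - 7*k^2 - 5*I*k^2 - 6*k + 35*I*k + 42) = (k + 4)/(k - 3*I)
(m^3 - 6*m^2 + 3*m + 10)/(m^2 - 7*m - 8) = (m^2 - 7*m + 10)/(m - 8)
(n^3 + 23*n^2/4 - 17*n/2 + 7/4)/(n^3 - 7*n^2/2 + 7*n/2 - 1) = (4*n^2 + 27*n - 7)/(2*(2*n^2 - 5*n + 2))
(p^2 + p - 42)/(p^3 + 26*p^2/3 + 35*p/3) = 3*(p - 6)/(p*(3*p + 5))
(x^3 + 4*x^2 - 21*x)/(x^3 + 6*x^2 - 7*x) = (x - 3)/(x - 1)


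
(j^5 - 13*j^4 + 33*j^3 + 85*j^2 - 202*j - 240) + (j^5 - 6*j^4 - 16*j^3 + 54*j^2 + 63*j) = 2*j^5 - 19*j^4 + 17*j^3 + 139*j^2 - 139*j - 240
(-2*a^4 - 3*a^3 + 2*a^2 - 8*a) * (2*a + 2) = -4*a^5 - 10*a^4 - 2*a^3 - 12*a^2 - 16*a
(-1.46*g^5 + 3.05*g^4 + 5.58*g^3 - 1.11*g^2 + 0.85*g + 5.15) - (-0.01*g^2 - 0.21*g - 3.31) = -1.46*g^5 + 3.05*g^4 + 5.58*g^3 - 1.1*g^2 + 1.06*g + 8.46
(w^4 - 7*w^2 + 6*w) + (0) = w^4 - 7*w^2 + 6*w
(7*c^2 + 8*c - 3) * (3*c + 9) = 21*c^3 + 87*c^2 + 63*c - 27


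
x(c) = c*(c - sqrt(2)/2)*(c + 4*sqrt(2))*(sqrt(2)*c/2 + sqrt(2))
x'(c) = sqrt(2)*c*(c - sqrt(2)/2)*(c + 4*sqrt(2))/2 + c*(c - sqrt(2)/2)*(sqrt(2)*c/2 + sqrt(2)) + c*(c + 4*sqrt(2))*(sqrt(2)*c/2 + sqrt(2)) + (c - sqrt(2)/2)*(c + 4*sqrt(2))*(sqrt(2)*c/2 + sqrt(2)) = 2*sqrt(2)*c^3 + 3*sqrt(2)*c^2 + 21*c^2/2 - 4*sqrt(2)*c + 14*c - 4*sqrt(2)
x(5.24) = 1325.05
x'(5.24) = 849.81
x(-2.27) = -4.37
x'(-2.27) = 18.29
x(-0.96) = 5.53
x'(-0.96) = -2.58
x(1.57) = 24.71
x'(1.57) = 54.73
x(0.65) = -0.44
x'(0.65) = 6.77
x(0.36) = -1.25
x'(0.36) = -0.61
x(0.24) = -1.05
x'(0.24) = -2.77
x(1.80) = 39.42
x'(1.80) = 73.62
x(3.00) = 210.53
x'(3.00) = 228.42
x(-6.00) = 39.06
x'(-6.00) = -135.92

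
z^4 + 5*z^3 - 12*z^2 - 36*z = z*(z - 3)*(z + 2)*(z + 6)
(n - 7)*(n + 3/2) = n^2 - 11*n/2 - 21/2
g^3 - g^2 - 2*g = g*(g - 2)*(g + 1)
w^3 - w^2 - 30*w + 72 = (w - 4)*(w - 3)*(w + 6)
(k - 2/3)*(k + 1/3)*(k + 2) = k^3 + 5*k^2/3 - 8*k/9 - 4/9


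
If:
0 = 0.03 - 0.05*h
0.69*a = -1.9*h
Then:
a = -1.65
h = 0.60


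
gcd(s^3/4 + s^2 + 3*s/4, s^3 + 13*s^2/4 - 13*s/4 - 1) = 1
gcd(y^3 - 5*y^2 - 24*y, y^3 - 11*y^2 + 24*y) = y^2 - 8*y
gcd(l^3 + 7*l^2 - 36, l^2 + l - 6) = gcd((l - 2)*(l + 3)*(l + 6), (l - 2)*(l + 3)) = l^2 + l - 6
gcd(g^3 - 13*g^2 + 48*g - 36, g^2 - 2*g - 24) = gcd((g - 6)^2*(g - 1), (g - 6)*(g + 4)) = g - 6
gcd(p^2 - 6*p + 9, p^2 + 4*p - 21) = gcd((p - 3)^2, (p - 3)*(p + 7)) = p - 3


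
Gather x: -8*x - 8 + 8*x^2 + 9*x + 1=8*x^2 + x - 7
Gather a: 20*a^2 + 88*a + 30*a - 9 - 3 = 20*a^2 + 118*a - 12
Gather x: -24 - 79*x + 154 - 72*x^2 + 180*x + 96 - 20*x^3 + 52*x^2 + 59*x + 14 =-20*x^3 - 20*x^2 + 160*x + 240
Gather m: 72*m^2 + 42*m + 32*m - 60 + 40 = 72*m^2 + 74*m - 20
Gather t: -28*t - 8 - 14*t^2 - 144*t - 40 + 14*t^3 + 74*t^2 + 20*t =14*t^3 + 60*t^2 - 152*t - 48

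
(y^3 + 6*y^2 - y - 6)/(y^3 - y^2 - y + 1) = (y + 6)/(y - 1)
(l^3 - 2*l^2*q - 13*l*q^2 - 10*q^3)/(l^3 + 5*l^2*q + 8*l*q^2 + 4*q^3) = (l - 5*q)/(l + 2*q)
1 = 1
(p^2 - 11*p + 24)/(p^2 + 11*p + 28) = (p^2 - 11*p + 24)/(p^2 + 11*p + 28)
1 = 1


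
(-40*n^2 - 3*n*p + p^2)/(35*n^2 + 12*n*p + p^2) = (-8*n + p)/(7*n + p)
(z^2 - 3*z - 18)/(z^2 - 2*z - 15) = (z - 6)/(z - 5)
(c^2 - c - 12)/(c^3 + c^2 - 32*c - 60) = (c^2 - c - 12)/(c^3 + c^2 - 32*c - 60)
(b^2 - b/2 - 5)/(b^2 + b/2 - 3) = (2*b - 5)/(2*b - 3)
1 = 1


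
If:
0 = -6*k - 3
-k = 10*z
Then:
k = -1/2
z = 1/20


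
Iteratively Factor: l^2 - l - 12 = (l + 3)*(l - 4)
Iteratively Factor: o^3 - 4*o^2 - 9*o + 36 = (o - 4)*(o^2 - 9) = (o - 4)*(o - 3)*(o + 3)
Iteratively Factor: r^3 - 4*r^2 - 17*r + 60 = (r + 4)*(r^2 - 8*r + 15) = (r - 3)*(r + 4)*(r - 5)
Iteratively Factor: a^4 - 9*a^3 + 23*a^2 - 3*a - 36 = (a - 4)*(a^3 - 5*a^2 + 3*a + 9) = (a - 4)*(a - 3)*(a^2 - 2*a - 3) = (a - 4)*(a - 3)*(a + 1)*(a - 3)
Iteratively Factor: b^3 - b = (b - 1)*(b^2 + b) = (b - 1)*(b + 1)*(b)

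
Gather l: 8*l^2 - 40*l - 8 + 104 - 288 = 8*l^2 - 40*l - 192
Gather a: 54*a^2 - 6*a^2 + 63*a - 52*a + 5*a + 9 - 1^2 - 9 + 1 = 48*a^2 + 16*a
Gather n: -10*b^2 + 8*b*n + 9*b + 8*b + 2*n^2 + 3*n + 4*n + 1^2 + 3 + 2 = -10*b^2 + 17*b + 2*n^2 + n*(8*b + 7) + 6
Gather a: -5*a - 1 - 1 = -5*a - 2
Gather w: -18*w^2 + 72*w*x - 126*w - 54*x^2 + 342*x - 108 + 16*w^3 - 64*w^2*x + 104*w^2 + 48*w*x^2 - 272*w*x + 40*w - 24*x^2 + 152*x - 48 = 16*w^3 + w^2*(86 - 64*x) + w*(48*x^2 - 200*x - 86) - 78*x^2 + 494*x - 156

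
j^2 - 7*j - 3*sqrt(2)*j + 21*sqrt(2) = (j - 7)*(j - 3*sqrt(2))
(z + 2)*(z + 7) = z^2 + 9*z + 14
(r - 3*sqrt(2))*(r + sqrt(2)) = r^2 - 2*sqrt(2)*r - 6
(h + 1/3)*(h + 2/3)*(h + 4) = h^3 + 5*h^2 + 38*h/9 + 8/9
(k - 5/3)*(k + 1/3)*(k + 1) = k^3 - k^2/3 - 17*k/9 - 5/9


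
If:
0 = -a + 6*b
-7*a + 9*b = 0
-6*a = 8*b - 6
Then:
No Solution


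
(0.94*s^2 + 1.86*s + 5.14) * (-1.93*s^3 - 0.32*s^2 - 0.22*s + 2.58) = -1.8142*s^5 - 3.8906*s^4 - 10.7222*s^3 + 0.3712*s^2 + 3.668*s + 13.2612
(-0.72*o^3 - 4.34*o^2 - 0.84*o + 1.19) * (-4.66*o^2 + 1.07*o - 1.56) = 3.3552*o^5 + 19.454*o^4 + 0.3938*o^3 + 0.326200000000001*o^2 + 2.5837*o - 1.8564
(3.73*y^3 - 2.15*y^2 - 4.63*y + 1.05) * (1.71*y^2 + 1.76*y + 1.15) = 6.3783*y^5 + 2.8883*y^4 - 7.4118*y^3 - 8.8258*y^2 - 3.4765*y + 1.2075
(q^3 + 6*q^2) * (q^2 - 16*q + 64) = q^5 - 10*q^4 - 32*q^3 + 384*q^2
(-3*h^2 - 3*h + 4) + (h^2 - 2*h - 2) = -2*h^2 - 5*h + 2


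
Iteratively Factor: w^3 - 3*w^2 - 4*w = (w - 4)*(w^2 + w) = (w - 4)*(w + 1)*(w)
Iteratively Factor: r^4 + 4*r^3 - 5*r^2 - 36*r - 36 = (r + 2)*(r^3 + 2*r^2 - 9*r - 18) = (r + 2)*(r + 3)*(r^2 - r - 6) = (r + 2)^2*(r + 3)*(r - 3)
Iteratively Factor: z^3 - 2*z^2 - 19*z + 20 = (z + 4)*(z^2 - 6*z + 5) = (z - 5)*(z + 4)*(z - 1)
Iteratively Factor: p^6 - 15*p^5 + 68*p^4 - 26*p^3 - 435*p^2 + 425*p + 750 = (p - 3)*(p^5 - 12*p^4 + 32*p^3 + 70*p^2 - 225*p - 250) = (p - 5)*(p - 3)*(p^4 - 7*p^3 - 3*p^2 + 55*p + 50) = (p - 5)^2*(p - 3)*(p^3 - 2*p^2 - 13*p - 10) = (p - 5)^2*(p - 3)*(p + 2)*(p^2 - 4*p - 5) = (p - 5)^2*(p - 3)*(p + 1)*(p + 2)*(p - 5)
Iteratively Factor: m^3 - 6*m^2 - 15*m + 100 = (m + 4)*(m^2 - 10*m + 25) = (m - 5)*(m + 4)*(m - 5)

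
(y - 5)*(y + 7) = y^2 + 2*y - 35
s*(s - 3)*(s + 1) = s^3 - 2*s^2 - 3*s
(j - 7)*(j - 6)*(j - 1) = j^3 - 14*j^2 + 55*j - 42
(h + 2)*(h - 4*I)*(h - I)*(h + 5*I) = h^4 + 2*h^3 + 21*h^2 + 42*h - 20*I*h - 40*I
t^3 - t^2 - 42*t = t*(t - 7)*(t + 6)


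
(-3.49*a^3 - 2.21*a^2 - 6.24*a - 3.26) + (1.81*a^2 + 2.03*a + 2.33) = -3.49*a^3 - 0.4*a^2 - 4.21*a - 0.93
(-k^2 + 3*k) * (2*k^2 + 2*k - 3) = -2*k^4 + 4*k^3 + 9*k^2 - 9*k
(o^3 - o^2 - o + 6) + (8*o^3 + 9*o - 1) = 9*o^3 - o^2 + 8*o + 5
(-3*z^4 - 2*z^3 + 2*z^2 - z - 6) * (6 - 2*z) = 6*z^5 - 14*z^4 - 16*z^3 + 14*z^2 + 6*z - 36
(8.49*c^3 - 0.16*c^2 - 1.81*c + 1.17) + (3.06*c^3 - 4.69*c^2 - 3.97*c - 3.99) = 11.55*c^3 - 4.85*c^2 - 5.78*c - 2.82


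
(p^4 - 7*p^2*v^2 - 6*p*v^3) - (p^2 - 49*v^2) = p^4 - 7*p^2*v^2 - p^2 - 6*p*v^3 + 49*v^2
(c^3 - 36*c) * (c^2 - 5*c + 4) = c^5 - 5*c^4 - 32*c^3 + 180*c^2 - 144*c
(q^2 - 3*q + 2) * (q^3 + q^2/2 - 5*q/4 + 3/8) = q^5 - 5*q^4/2 - 3*q^3/4 + 41*q^2/8 - 29*q/8 + 3/4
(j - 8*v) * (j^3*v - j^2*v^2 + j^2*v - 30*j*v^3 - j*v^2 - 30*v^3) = j^4*v - 9*j^3*v^2 + j^3*v - 22*j^2*v^3 - 9*j^2*v^2 + 240*j*v^4 - 22*j*v^3 + 240*v^4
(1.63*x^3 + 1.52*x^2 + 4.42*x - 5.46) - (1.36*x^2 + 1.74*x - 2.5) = 1.63*x^3 + 0.16*x^2 + 2.68*x - 2.96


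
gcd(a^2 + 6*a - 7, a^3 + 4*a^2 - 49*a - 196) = a + 7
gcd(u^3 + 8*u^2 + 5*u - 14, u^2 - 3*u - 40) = 1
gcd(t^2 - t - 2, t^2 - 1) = t + 1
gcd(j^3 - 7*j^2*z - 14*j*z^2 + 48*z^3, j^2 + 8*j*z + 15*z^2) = j + 3*z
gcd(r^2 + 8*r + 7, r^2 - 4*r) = 1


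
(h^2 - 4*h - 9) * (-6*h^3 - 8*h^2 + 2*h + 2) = -6*h^5 + 16*h^4 + 88*h^3 + 66*h^2 - 26*h - 18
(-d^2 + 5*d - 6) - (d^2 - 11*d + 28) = -2*d^2 + 16*d - 34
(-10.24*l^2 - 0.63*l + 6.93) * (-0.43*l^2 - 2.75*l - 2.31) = 4.4032*l^4 + 28.4309*l^3 + 22.407*l^2 - 17.6022*l - 16.0083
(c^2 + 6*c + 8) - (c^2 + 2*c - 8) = 4*c + 16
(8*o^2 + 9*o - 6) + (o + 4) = 8*o^2 + 10*o - 2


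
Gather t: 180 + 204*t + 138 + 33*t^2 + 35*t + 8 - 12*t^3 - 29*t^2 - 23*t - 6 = -12*t^3 + 4*t^2 + 216*t + 320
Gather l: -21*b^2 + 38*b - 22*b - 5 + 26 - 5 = -21*b^2 + 16*b + 16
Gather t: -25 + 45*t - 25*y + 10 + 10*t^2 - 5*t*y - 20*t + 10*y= 10*t^2 + t*(25 - 5*y) - 15*y - 15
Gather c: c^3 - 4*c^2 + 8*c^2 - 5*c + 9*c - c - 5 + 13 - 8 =c^3 + 4*c^2 + 3*c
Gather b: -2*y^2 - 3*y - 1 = -2*y^2 - 3*y - 1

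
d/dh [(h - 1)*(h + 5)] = 2*h + 4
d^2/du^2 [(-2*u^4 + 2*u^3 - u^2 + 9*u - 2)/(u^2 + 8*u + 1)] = 2*(-2*u^6 - 48*u^5 - 390*u^4 + 15*u^3 + 33*u^2 - 69*u - 199)/(u^6 + 24*u^5 + 195*u^4 + 560*u^3 + 195*u^2 + 24*u + 1)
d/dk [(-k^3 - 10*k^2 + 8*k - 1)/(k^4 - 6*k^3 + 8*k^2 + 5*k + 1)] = (k^6 + 20*k^5 - 92*k^4 + 90*k^3 - 135*k^2 - 4*k + 13)/(k^8 - 12*k^7 + 52*k^6 - 86*k^5 + 6*k^4 + 68*k^3 + 41*k^2 + 10*k + 1)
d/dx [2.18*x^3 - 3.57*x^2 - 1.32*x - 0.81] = 6.54*x^2 - 7.14*x - 1.32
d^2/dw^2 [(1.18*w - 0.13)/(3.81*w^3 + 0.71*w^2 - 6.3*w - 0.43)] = (102.773988*w^5 - 3.493008*w^4 + 52.210148*w^3 + 41.52747*w^2 + 4.37259000000002*w - 16.792018)/(55.306341*w^9 + 30.919293*w^8 - 268.592427*w^7 - 120.620638*w^6 + 437.150052*w^5 + 145.817151*w^4 - 236.393253*w^3 - 50.806263*w^2 - 3.49461*w - 0.079507)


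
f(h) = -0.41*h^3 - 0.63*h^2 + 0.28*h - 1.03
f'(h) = -1.23*h^2 - 1.26*h + 0.28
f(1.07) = -1.95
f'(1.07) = -2.48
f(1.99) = -6.20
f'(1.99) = -7.10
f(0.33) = -1.02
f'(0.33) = -0.27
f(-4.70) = 26.30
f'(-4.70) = -20.97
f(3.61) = -27.52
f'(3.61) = -20.30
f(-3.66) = 9.61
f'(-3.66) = -11.58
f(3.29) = -21.53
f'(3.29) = -17.18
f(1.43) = -3.12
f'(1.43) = -4.04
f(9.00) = -348.43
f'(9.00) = -110.69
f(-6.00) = 63.17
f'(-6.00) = -36.44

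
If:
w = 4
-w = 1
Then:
No Solution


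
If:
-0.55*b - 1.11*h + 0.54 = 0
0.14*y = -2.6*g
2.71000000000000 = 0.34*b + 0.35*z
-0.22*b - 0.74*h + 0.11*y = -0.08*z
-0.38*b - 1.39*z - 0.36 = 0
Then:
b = 11.46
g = 0.51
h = -5.19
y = -9.54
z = -3.39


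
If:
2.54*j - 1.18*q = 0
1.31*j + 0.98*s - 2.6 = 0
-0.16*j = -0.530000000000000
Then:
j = 3.31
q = 7.13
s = -1.77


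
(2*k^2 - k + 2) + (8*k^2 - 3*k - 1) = 10*k^2 - 4*k + 1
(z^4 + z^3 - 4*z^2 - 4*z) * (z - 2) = z^5 - z^4 - 6*z^3 + 4*z^2 + 8*z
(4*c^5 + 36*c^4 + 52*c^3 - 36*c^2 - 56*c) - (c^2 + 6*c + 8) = 4*c^5 + 36*c^4 + 52*c^3 - 37*c^2 - 62*c - 8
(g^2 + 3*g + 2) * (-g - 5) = -g^3 - 8*g^2 - 17*g - 10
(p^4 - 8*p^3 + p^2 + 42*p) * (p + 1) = p^5 - 7*p^4 - 7*p^3 + 43*p^2 + 42*p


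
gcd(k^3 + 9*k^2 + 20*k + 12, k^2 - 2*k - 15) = 1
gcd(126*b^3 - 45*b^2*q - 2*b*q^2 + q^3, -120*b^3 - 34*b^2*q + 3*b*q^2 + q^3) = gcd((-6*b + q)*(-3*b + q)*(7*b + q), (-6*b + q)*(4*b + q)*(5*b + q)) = -6*b + q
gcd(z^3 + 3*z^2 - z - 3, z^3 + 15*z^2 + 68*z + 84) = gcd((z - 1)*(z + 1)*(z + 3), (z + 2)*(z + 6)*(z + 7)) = 1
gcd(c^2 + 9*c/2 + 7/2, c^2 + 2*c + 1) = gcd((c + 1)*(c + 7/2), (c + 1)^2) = c + 1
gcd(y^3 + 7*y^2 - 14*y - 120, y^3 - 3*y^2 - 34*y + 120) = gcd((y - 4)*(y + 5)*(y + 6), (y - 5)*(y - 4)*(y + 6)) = y^2 + 2*y - 24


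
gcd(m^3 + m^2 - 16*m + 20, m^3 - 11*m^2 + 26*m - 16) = m - 2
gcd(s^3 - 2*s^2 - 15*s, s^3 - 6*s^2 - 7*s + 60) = s^2 - 2*s - 15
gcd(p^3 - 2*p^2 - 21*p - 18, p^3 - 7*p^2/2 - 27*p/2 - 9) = p^2 - 5*p - 6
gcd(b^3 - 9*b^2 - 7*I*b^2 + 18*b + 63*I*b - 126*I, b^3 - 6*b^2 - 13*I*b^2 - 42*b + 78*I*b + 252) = b^2 + b*(-6 - 7*I) + 42*I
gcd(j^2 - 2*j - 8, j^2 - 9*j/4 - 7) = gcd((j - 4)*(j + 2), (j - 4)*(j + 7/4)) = j - 4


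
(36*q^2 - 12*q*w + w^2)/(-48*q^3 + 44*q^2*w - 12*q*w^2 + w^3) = (-6*q + w)/(8*q^2 - 6*q*w + w^2)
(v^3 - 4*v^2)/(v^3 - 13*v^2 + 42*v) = v*(v - 4)/(v^2 - 13*v + 42)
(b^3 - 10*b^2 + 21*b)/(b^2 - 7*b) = b - 3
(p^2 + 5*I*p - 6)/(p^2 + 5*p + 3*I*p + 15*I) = (p + 2*I)/(p + 5)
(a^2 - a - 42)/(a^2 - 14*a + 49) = (a + 6)/(a - 7)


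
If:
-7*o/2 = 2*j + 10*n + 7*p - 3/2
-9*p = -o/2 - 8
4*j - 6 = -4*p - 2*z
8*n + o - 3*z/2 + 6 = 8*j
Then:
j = 105/142 - 175*z/284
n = 79/284 - 49*z/71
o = 297*z/142 - 164/71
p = 33*z/284 + 54/71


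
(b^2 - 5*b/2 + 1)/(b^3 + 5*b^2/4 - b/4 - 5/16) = 8*(b - 2)/(8*b^2 + 14*b + 5)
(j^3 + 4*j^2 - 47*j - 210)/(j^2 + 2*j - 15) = (j^2 - j - 42)/(j - 3)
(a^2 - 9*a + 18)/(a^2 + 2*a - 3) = (a^2 - 9*a + 18)/(a^2 + 2*a - 3)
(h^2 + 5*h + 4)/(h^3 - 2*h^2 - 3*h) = (h + 4)/(h*(h - 3))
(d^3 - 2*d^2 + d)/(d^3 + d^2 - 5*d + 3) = d/(d + 3)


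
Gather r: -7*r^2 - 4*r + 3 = -7*r^2 - 4*r + 3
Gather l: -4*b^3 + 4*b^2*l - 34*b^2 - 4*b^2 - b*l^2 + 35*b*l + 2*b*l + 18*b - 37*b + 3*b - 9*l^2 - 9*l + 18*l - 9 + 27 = -4*b^3 - 38*b^2 - 16*b + l^2*(-b - 9) + l*(4*b^2 + 37*b + 9) + 18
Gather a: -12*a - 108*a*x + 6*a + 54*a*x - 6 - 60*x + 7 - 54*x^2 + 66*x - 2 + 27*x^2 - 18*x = a*(-54*x - 6) - 27*x^2 - 12*x - 1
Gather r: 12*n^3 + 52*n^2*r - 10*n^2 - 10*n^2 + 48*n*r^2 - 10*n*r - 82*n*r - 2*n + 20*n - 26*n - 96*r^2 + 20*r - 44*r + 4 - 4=12*n^3 - 20*n^2 - 8*n + r^2*(48*n - 96) + r*(52*n^2 - 92*n - 24)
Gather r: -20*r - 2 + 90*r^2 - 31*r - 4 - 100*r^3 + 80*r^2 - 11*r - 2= -100*r^3 + 170*r^2 - 62*r - 8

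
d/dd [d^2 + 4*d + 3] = 2*d + 4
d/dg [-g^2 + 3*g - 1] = 3 - 2*g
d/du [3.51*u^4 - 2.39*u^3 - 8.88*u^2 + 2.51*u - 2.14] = 14.04*u^3 - 7.17*u^2 - 17.76*u + 2.51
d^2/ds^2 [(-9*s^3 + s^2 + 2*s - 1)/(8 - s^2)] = 14*(10*s^3 - 3*s^2 + 240*s - 8)/(s^6 - 24*s^4 + 192*s^2 - 512)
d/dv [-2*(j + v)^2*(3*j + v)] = 2*(-7*j - 3*v)*(j + v)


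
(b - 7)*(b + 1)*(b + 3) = b^3 - 3*b^2 - 25*b - 21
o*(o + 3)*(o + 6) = o^3 + 9*o^2 + 18*o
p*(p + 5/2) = p^2 + 5*p/2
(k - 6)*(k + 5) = k^2 - k - 30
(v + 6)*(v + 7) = v^2 + 13*v + 42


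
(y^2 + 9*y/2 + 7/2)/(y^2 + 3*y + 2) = (y + 7/2)/(y + 2)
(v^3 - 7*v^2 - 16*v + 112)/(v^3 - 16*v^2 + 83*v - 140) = (v + 4)/(v - 5)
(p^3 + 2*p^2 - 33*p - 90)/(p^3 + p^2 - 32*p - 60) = (p + 3)/(p + 2)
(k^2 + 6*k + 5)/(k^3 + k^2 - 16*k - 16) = (k + 5)/(k^2 - 16)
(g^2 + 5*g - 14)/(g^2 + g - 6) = (g + 7)/(g + 3)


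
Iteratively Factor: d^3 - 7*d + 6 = (d + 3)*(d^2 - 3*d + 2) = (d - 1)*(d + 3)*(d - 2)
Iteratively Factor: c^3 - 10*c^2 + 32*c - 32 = (c - 4)*(c^2 - 6*c + 8) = (c - 4)^2*(c - 2)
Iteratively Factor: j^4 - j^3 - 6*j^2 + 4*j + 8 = (j - 2)*(j^3 + j^2 - 4*j - 4) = (j - 2)*(j + 2)*(j^2 - j - 2) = (j - 2)^2*(j + 2)*(j + 1)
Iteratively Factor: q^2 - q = (q)*(q - 1)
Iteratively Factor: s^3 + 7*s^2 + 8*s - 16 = (s + 4)*(s^2 + 3*s - 4) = (s + 4)^2*(s - 1)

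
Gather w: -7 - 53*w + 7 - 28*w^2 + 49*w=-28*w^2 - 4*w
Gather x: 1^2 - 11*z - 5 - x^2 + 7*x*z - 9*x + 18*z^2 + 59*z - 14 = -x^2 + x*(7*z - 9) + 18*z^2 + 48*z - 18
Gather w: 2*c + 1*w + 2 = 2*c + w + 2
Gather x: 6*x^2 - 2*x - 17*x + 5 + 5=6*x^2 - 19*x + 10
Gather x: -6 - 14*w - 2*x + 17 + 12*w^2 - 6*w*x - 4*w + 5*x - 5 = 12*w^2 - 18*w + x*(3 - 6*w) + 6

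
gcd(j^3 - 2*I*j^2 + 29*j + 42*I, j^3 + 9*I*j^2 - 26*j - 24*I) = j^2 + 5*I*j - 6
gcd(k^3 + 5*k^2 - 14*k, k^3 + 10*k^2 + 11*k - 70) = k^2 + 5*k - 14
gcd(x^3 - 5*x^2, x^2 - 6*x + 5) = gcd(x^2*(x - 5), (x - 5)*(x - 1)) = x - 5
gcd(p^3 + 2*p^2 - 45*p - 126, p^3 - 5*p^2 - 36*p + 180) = p + 6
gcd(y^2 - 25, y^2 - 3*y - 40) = y + 5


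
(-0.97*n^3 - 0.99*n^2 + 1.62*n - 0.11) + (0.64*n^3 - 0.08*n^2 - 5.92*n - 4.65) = -0.33*n^3 - 1.07*n^2 - 4.3*n - 4.76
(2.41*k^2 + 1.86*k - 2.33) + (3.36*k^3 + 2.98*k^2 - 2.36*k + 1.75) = 3.36*k^3 + 5.39*k^2 - 0.5*k - 0.58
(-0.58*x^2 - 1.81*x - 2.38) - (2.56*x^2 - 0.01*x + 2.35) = -3.14*x^2 - 1.8*x - 4.73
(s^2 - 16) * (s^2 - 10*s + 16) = s^4 - 10*s^3 + 160*s - 256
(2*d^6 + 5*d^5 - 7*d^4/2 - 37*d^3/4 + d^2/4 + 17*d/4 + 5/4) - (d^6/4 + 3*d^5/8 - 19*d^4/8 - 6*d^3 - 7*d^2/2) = 7*d^6/4 + 37*d^5/8 - 9*d^4/8 - 13*d^3/4 + 15*d^2/4 + 17*d/4 + 5/4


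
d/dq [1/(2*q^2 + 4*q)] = (-q - 1)/(q^2*(q + 2)^2)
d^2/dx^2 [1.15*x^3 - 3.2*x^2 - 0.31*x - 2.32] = 6.9*x - 6.4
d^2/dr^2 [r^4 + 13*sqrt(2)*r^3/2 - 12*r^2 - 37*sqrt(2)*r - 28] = 12*r^2 + 39*sqrt(2)*r - 24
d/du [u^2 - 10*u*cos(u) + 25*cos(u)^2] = 10*u*sin(u) + 2*u - 25*sin(2*u) - 10*cos(u)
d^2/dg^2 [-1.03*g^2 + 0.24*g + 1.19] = -2.06000000000000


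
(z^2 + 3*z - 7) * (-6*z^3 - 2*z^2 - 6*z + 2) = -6*z^5 - 20*z^4 + 30*z^3 - 2*z^2 + 48*z - 14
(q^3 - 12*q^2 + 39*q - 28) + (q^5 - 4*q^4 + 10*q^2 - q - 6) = q^5 - 4*q^4 + q^3 - 2*q^2 + 38*q - 34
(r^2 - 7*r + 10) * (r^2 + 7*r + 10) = r^4 - 29*r^2 + 100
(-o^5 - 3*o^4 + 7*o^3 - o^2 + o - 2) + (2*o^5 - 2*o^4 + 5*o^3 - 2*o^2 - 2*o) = o^5 - 5*o^4 + 12*o^3 - 3*o^2 - o - 2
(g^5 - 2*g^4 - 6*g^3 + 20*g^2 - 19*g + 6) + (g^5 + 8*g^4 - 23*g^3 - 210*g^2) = 2*g^5 + 6*g^4 - 29*g^3 - 190*g^2 - 19*g + 6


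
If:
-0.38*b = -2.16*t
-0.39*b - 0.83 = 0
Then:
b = -2.13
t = -0.37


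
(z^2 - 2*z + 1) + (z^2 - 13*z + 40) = 2*z^2 - 15*z + 41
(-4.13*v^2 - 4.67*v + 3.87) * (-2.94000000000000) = 12.1422*v^2 + 13.7298*v - 11.3778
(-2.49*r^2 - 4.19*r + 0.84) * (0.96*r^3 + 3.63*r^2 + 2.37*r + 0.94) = -2.3904*r^5 - 13.0611*r^4 - 20.3046*r^3 - 9.2217*r^2 - 1.9478*r + 0.7896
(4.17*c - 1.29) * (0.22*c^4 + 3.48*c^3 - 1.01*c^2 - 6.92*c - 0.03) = 0.9174*c^5 + 14.2278*c^4 - 8.7009*c^3 - 27.5535*c^2 + 8.8017*c + 0.0387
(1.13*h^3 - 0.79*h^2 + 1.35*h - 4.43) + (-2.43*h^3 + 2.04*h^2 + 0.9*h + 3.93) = -1.3*h^3 + 1.25*h^2 + 2.25*h - 0.5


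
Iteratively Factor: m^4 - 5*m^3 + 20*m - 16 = (m + 2)*(m^3 - 7*m^2 + 14*m - 8) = (m - 4)*(m + 2)*(m^2 - 3*m + 2) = (m - 4)*(m - 1)*(m + 2)*(m - 2)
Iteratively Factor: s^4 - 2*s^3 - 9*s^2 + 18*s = (s - 2)*(s^3 - 9*s) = (s - 2)*(s + 3)*(s^2 - 3*s) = s*(s - 2)*(s + 3)*(s - 3)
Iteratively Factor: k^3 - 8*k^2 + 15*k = (k)*(k^2 - 8*k + 15) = k*(k - 3)*(k - 5)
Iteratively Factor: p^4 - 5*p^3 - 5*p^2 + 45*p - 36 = (p - 3)*(p^3 - 2*p^2 - 11*p + 12) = (p - 3)*(p - 1)*(p^2 - p - 12) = (p - 4)*(p - 3)*(p - 1)*(p + 3)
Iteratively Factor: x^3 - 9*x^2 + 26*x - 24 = (x - 2)*(x^2 - 7*x + 12) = (x - 3)*(x - 2)*(x - 4)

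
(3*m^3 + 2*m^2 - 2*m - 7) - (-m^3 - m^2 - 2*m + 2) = 4*m^3 + 3*m^2 - 9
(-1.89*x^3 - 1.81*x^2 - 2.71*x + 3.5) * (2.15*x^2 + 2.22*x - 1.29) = -4.0635*x^5 - 8.0873*x^4 - 7.4066*x^3 + 3.8437*x^2 + 11.2659*x - 4.515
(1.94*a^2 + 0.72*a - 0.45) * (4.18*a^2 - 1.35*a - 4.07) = 8.1092*a^4 + 0.3906*a^3 - 10.7488*a^2 - 2.3229*a + 1.8315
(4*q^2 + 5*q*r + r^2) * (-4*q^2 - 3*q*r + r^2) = -16*q^4 - 32*q^3*r - 15*q^2*r^2 + 2*q*r^3 + r^4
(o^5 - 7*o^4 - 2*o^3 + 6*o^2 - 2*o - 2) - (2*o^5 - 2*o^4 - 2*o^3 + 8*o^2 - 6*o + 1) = -o^5 - 5*o^4 - 2*o^2 + 4*o - 3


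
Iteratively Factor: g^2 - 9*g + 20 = (g - 5)*(g - 4)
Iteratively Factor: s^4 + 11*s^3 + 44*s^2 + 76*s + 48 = (s + 3)*(s^3 + 8*s^2 + 20*s + 16) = (s + 2)*(s + 3)*(s^2 + 6*s + 8) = (s + 2)*(s + 3)*(s + 4)*(s + 2)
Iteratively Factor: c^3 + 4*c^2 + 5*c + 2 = (c + 1)*(c^2 + 3*c + 2) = (c + 1)*(c + 2)*(c + 1)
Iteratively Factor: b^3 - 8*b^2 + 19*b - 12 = (b - 4)*(b^2 - 4*b + 3) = (b - 4)*(b - 3)*(b - 1)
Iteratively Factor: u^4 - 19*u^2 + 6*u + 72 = (u + 2)*(u^3 - 2*u^2 - 15*u + 36) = (u + 2)*(u + 4)*(u^2 - 6*u + 9) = (u - 3)*(u + 2)*(u + 4)*(u - 3)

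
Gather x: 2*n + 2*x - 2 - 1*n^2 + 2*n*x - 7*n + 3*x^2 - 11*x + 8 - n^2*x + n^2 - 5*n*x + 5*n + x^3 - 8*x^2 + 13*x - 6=x^3 - 5*x^2 + x*(-n^2 - 3*n + 4)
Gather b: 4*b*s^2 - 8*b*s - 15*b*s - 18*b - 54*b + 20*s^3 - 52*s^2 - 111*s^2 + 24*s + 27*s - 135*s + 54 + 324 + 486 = b*(4*s^2 - 23*s - 72) + 20*s^3 - 163*s^2 - 84*s + 864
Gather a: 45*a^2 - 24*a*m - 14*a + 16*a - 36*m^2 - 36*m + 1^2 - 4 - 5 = 45*a^2 + a*(2 - 24*m) - 36*m^2 - 36*m - 8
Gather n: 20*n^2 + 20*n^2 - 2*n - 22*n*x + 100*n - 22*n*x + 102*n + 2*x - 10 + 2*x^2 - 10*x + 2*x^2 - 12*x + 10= 40*n^2 + n*(200 - 44*x) + 4*x^2 - 20*x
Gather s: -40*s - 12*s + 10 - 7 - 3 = -52*s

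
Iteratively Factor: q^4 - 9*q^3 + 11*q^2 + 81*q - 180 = (q - 4)*(q^3 - 5*q^2 - 9*q + 45) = (q - 4)*(q - 3)*(q^2 - 2*q - 15) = (q - 5)*(q - 4)*(q - 3)*(q + 3)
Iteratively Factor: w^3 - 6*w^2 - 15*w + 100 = (w + 4)*(w^2 - 10*w + 25) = (w - 5)*(w + 4)*(w - 5)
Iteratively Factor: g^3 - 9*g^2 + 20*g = (g)*(g^2 - 9*g + 20) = g*(g - 4)*(g - 5)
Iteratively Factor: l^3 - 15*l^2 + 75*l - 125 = (l - 5)*(l^2 - 10*l + 25) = (l - 5)^2*(l - 5)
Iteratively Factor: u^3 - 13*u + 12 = (u - 3)*(u^2 + 3*u - 4) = (u - 3)*(u + 4)*(u - 1)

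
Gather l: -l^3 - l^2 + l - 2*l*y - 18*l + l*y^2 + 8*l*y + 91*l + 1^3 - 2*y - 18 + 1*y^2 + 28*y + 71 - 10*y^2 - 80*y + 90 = -l^3 - l^2 + l*(y^2 + 6*y + 74) - 9*y^2 - 54*y + 144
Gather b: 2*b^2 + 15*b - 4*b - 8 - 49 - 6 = 2*b^2 + 11*b - 63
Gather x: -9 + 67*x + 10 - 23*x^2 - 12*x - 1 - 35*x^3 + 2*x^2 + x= -35*x^3 - 21*x^2 + 56*x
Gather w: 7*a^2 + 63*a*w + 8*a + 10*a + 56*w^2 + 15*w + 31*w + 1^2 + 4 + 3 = 7*a^2 + 18*a + 56*w^2 + w*(63*a + 46) + 8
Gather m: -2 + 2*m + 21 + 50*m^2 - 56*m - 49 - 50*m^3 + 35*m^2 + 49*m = -50*m^3 + 85*m^2 - 5*m - 30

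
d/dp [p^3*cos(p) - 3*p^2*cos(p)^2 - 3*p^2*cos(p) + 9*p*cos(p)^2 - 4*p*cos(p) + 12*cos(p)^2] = -p^3*sin(p) + 3*p^2*sin(2*p) + 3*sqrt(2)*p^2*sin(p + pi/4) + 4*p*sin(p) - 9*p*sin(2*p) - 6*p*cos(p) - 3*p*cos(2*p) - 3*p - 12*sin(2*p) - 4*cos(p) + 9*cos(2*p)/2 + 9/2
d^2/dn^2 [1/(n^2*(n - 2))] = 2*(n^2 + 2*n*(n - 2) + 3*(n - 2)^2)/(n^4*(n - 2)^3)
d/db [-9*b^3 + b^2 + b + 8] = -27*b^2 + 2*b + 1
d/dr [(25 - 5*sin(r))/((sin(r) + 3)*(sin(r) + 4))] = 5*(sin(r)^2 - 10*sin(r) - 47)*cos(r)/((sin(r) + 3)^2*(sin(r) + 4)^2)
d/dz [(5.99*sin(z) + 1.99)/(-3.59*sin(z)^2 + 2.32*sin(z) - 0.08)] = (21.5041*sin(z)^2 + 14.2882*sin(z) - 5.096)*cos(z)/(12.8881*sin(z)^4 - 16.6576*sin(z)^3 + 5.9568*sin(z)^2 - 0.3712*sin(z) + 0.0064)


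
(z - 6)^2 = z^2 - 12*z + 36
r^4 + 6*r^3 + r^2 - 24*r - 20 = (r - 2)*(r + 1)*(r + 2)*(r + 5)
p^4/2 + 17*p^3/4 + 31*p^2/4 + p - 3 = (p/2 + 1)*(p - 1/2)*(p + 1)*(p + 6)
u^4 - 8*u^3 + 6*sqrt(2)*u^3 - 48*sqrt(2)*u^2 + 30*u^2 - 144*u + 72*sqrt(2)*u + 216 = (u - 6)*(u - 2)*(u + 3*sqrt(2))^2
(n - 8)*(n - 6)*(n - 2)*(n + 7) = n^4 - 9*n^3 - 36*n^2 + 436*n - 672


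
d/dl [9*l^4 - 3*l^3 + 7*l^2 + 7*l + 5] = 36*l^3 - 9*l^2 + 14*l + 7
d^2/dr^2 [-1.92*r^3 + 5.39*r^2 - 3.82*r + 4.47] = 10.78 - 11.52*r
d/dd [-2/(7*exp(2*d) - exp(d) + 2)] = (28*exp(d) - 2)*exp(d)/(7*exp(2*d) - exp(d) + 2)^2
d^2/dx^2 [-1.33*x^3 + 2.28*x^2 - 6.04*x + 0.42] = 4.56 - 7.98*x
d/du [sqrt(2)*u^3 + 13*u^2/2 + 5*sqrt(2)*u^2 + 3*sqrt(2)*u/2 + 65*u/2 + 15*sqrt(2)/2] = 3*sqrt(2)*u^2 + 13*u + 10*sqrt(2)*u + 3*sqrt(2)/2 + 65/2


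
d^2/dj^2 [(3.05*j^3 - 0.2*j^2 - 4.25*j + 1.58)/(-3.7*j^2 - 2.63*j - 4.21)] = (-5.6843418860808e-14*j^4 + 165.29921*j^3 - 351.09669*j^2 - 813.81441*j - 59.658994)/(50.653*j^6 + 108.0141*j^5 + 249.68229*j^4 + 263.996507*j^3 + 284.097957*j^2 + 139.843149*j + 74.618461)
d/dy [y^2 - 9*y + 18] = 2*y - 9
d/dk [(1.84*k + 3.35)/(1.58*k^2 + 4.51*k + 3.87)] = (2.9072*k^2 + 8.2984*k - (1.84*k + 3.35)*(3.16*k + 4.51) + 7.1208)/(1.58*k^2 + 4.51*k + 3.87)^2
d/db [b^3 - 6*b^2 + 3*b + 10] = 3*b^2 - 12*b + 3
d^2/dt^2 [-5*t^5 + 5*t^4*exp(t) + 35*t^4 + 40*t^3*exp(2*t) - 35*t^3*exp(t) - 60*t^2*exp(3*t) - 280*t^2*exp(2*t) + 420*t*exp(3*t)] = 5*t^4*exp(t) + 160*t^3*exp(2*t) + 5*t^3*exp(t) - 100*t^3 - 540*t^2*exp(3*t) - 640*t^2*exp(2*t) - 150*t^2*exp(t) + 420*t^2 + 3060*t*exp(3*t) - 2000*t*exp(2*t) - 210*t*exp(t) + 2400*exp(3*t) - 560*exp(2*t)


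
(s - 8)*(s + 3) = s^2 - 5*s - 24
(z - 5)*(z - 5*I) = z^2 - 5*z - 5*I*z + 25*I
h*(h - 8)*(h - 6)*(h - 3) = h^4 - 17*h^3 + 90*h^2 - 144*h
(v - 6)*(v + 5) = v^2 - v - 30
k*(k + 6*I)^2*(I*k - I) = I*k^4 - 12*k^3 - I*k^3 + 12*k^2 - 36*I*k^2 + 36*I*k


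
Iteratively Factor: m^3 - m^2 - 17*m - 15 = (m + 1)*(m^2 - 2*m - 15) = (m + 1)*(m + 3)*(m - 5)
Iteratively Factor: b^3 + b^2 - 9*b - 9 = (b - 3)*(b^2 + 4*b + 3) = (b - 3)*(b + 3)*(b + 1)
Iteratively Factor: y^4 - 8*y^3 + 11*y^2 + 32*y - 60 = (y - 2)*(y^3 - 6*y^2 - y + 30) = (y - 2)*(y + 2)*(y^2 - 8*y + 15) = (y - 5)*(y - 2)*(y + 2)*(y - 3)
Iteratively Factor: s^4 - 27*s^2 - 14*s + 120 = (s - 2)*(s^3 + 2*s^2 - 23*s - 60) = (s - 2)*(s + 3)*(s^2 - s - 20) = (s - 5)*(s - 2)*(s + 3)*(s + 4)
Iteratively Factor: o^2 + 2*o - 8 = (o - 2)*(o + 4)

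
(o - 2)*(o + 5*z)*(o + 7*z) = o^3 + 12*o^2*z - 2*o^2 + 35*o*z^2 - 24*o*z - 70*z^2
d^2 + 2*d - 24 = (d - 4)*(d + 6)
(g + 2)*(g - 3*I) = g^2 + 2*g - 3*I*g - 6*I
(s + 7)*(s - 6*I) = s^2 + 7*s - 6*I*s - 42*I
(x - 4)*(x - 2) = x^2 - 6*x + 8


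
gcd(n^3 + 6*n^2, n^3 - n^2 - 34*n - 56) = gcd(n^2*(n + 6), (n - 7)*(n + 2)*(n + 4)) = 1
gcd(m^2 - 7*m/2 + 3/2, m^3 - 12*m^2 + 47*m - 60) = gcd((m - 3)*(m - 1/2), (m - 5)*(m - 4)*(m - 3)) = m - 3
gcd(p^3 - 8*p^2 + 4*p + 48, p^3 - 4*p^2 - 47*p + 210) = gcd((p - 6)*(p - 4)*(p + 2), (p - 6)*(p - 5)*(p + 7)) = p - 6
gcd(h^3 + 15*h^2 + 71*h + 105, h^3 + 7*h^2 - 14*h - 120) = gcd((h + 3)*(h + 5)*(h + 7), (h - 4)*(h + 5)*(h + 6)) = h + 5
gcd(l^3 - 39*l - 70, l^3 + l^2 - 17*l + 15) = l + 5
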